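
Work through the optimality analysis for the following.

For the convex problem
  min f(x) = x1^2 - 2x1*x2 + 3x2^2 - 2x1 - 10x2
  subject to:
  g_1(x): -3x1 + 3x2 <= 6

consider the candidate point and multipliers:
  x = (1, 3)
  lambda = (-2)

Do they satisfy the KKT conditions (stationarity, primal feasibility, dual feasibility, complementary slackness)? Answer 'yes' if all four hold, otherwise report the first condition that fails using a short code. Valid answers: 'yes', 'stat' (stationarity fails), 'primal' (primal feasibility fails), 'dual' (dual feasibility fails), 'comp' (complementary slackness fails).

Gradient of f: grad f(x) = Q x + c = (-6, 6)
Constraint values g_i(x) = a_i^T x - b_i:
  g_1((1, 3)) = 0
Stationarity residual: grad f(x) + sum_i lambda_i a_i = (0, 0)
  -> stationarity OK
Primal feasibility (all g_i <= 0): OK
Dual feasibility (all lambda_i >= 0): FAILS
Complementary slackness (lambda_i * g_i(x) = 0 for all i): OK

Verdict: the first failing condition is dual_feasibility -> dual.

dual


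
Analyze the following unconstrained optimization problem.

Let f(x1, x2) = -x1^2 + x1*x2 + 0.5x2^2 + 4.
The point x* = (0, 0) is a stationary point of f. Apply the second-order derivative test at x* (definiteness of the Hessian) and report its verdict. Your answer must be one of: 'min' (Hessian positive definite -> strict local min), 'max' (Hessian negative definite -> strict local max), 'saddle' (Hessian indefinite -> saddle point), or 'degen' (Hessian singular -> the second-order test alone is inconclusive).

Compute the Hessian H = grad^2 f:
  H = [[-2, 1], [1, 1]]
Verify stationarity: grad f(x*) = H x* + g = (0, 0).
Eigenvalues of H: -2.3028, 1.3028.
Eigenvalues have mixed signs, so H is indefinite -> x* is a saddle point.

saddle


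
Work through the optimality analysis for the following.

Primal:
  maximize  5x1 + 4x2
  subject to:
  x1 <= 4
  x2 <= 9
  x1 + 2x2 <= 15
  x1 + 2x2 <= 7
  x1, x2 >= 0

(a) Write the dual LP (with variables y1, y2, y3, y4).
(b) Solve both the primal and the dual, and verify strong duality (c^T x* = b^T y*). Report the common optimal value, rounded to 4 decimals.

The standard primal-dual pair for 'max c^T x s.t. A x <= b, x >= 0' is:
  Dual:  min b^T y  s.t.  A^T y >= c,  y >= 0.

So the dual LP is:
  minimize  4y1 + 9y2 + 15y3 + 7y4
  subject to:
    y1 + y3 + y4 >= 5
    y2 + 2y3 + 2y4 >= 4
    y1, y2, y3, y4 >= 0

Solving the primal: x* = (4, 1.5).
  primal value c^T x* = 26.
Solving the dual: y* = (3, 0, 0, 2).
  dual value b^T y* = 26.
Strong duality: c^T x* = b^T y*. Confirmed.

26


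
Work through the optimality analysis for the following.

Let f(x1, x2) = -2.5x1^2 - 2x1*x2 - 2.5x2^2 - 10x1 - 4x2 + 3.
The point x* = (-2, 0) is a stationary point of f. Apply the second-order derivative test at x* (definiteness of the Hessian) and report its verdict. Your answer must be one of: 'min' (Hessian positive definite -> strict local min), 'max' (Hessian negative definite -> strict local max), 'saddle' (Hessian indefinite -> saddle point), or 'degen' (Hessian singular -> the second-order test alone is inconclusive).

Compute the Hessian H = grad^2 f:
  H = [[-5, -2], [-2, -5]]
Verify stationarity: grad f(x*) = H x* + g = (0, 0).
Eigenvalues of H: -7, -3.
Both eigenvalues < 0, so H is negative definite -> x* is a strict local max.

max


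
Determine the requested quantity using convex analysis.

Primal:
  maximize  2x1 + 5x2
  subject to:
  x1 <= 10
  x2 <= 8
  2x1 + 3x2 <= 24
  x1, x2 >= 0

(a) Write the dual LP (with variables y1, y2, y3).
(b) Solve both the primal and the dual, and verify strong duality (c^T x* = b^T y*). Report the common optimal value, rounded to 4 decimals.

The standard primal-dual pair for 'max c^T x s.t. A x <= b, x >= 0' is:
  Dual:  min b^T y  s.t.  A^T y >= c,  y >= 0.

So the dual LP is:
  minimize  10y1 + 8y2 + 24y3
  subject to:
    y1 + 2y3 >= 2
    y2 + 3y3 >= 5
    y1, y2, y3 >= 0

Solving the primal: x* = (0, 8).
  primal value c^T x* = 40.
Solving the dual: y* = (0, 0, 1.6667).
  dual value b^T y* = 40.
Strong duality: c^T x* = b^T y*. Confirmed.

40


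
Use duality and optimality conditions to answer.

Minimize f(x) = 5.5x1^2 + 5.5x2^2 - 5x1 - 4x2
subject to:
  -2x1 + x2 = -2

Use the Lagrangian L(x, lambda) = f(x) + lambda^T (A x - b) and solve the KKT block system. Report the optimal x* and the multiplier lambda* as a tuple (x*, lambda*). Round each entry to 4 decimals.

Form the Lagrangian:
  L(x, lambda) = (1/2) x^T Q x + c^T x + lambda^T (A x - b)
Stationarity (grad_x L = 0): Q x + c + A^T lambda = 0.
Primal feasibility: A x = b.

This gives the KKT block system:
  [ Q   A^T ] [ x     ]   [-c ]
  [ A    0  ] [ lambda ] = [ b ]

Solving the linear system:
  x*      = (1.0364, 0.0727)
  lambda* = (3.2)
  f(x*)   = 0.4636

x* = (1.0364, 0.0727), lambda* = (3.2)


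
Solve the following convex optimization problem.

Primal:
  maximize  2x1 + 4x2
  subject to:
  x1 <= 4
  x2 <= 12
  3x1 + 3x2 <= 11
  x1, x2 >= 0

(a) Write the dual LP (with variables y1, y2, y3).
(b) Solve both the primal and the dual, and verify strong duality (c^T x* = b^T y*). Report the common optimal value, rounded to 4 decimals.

The standard primal-dual pair for 'max c^T x s.t. A x <= b, x >= 0' is:
  Dual:  min b^T y  s.t.  A^T y >= c,  y >= 0.

So the dual LP is:
  minimize  4y1 + 12y2 + 11y3
  subject to:
    y1 + 3y3 >= 2
    y2 + 3y3 >= 4
    y1, y2, y3 >= 0

Solving the primal: x* = (0, 3.6667).
  primal value c^T x* = 14.6667.
Solving the dual: y* = (0, 0, 1.3333).
  dual value b^T y* = 14.6667.
Strong duality: c^T x* = b^T y*. Confirmed.

14.6667


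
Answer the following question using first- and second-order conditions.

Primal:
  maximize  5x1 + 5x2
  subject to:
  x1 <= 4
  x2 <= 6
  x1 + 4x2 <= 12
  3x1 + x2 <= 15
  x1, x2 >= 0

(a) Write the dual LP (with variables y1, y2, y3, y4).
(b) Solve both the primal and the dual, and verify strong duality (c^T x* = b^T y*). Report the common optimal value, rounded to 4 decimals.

The standard primal-dual pair for 'max c^T x s.t. A x <= b, x >= 0' is:
  Dual:  min b^T y  s.t.  A^T y >= c,  y >= 0.

So the dual LP is:
  minimize  4y1 + 6y2 + 12y3 + 15y4
  subject to:
    y1 + y3 + 3y4 >= 5
    y2 + 4y3 + y4 >= 5
    y1, y2, y3, y4 >= 0

Solving the primal: x* = (4, 2).
  primal value c^T x* = 30.
Solving the dual: y* = (3.75, 0, 1.25, 0).
  dual value b^T y* = 30.
Strong duality: c^T x* = b^T y*. Confirmed.

30


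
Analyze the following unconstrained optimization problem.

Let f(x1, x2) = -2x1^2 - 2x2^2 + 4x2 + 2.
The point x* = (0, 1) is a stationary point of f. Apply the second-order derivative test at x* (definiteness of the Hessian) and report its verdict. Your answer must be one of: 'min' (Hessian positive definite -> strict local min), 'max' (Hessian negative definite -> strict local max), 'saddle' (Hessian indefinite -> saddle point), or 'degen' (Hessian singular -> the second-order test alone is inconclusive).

Compute the Hessian H = grad^2 f:
  H = [[-4, 0], [0, -4]]
Verify stationarity: grad f(x*) = H x* + g = (0, 0).
Eigenvalues of H: -4, -4.
Both eigenvalues < 0, so H is negative definite -> x* is a strict local max.

max


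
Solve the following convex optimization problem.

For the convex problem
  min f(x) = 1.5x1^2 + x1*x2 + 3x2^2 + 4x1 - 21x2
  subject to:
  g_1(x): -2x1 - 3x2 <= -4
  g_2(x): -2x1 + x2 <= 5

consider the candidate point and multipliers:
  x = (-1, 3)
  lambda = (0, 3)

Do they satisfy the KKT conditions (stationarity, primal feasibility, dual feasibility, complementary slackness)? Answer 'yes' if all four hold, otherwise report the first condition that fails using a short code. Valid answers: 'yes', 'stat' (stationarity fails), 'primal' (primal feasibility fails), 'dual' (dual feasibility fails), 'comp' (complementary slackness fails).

Gradient of f: grad f(x) = Q x + c = (4, -4)
Constraint values g_i(x) = a_i^T x - b_i:
  g_1((-1, 3)) = -3
  g_2((-1, 3)) = 0
Stationarity residual: grad f(x) + sum_i lambda_i a_i = (-2, -1)
  -> stationarity FAILS
Primal feasibility (all g_i <= 0): OK
Dual feasibility (all lambda_i >= 0): OK
Complementary slackness (lambda_i * g_i(x) = 0 for all i): OK

Verdict: the first failing condition is stationarity -> stat.

stat


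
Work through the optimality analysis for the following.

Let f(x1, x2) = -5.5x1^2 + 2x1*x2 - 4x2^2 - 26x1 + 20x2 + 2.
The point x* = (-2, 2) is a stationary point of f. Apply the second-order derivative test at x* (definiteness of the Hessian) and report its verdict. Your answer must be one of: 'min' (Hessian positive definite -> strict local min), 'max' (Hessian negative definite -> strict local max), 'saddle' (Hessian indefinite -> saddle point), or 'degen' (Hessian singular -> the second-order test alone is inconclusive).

Compute the Hessian H = grad^2 f:
  H = [[-11, 2], [2, -8]]
Verify stationarity: grad f(x*) = H x* + g = (0, 0).
Eigenvalues of H: -12, -7.
Both eigenvalues < 0, so H is negative definite -> x* is a strict local max.

max


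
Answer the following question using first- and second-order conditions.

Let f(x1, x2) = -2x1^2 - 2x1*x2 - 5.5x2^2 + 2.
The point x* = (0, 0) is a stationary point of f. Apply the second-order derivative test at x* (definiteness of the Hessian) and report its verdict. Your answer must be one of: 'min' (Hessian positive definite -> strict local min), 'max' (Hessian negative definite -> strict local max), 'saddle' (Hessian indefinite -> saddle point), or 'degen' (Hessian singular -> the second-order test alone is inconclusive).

Compute the Hessian H = grad^2 f:
  H = [[-4, -2], [-2, -11]]
Verify stationarity: grad f(x*) = H x* + g = (0, 0).
Eigenvalues of H: -11.5311, -3.4689.
Both eigenvalues < 0, so H is negative definite -> x* is a strict local max.

max


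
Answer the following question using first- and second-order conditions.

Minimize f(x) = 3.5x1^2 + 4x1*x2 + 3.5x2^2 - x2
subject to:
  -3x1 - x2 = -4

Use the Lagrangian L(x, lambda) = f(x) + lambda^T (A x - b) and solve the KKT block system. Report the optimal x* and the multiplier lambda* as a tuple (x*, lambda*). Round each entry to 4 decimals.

Form the Lagrangian:
  L(x, lambda) = (1/2) x^T Q x + c^T x + lambda^T (A x - b)
Stationarity (grad_x L = 0): Q x + c + A^T lambda = 0.
Primal feasibility: A x = b.

This gives the KKT block system:
  [ Q   A^T ] [ x     ]   [-c ]
  [ A    0  ] [ lambda ] = [ b ]

Solving the linear system:
  x*      = (1.413, -0.2391)
  lambda* = (2.9783)
  f(x*)   = 6.0761

x* = (1.413, -0.2391), lambda* = (2.9783)


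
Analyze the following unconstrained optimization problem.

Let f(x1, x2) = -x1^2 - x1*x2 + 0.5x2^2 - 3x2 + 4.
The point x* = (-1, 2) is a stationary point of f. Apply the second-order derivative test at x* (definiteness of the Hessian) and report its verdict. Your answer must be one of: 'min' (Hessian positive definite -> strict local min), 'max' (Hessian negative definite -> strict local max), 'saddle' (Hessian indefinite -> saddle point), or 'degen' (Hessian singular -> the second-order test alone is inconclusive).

Compute the Hessian H = grad^2 f:
  H = [[-2, -1], [-1, 1]]
Verify stationarity: grad f(x*) = H x* + g = (0, 0).
Eigenvalues of H: -2.3028, 1.3028.
Eigenvalues have mixed signs, so H is indefinite -> x* is a saddle point.

saddle


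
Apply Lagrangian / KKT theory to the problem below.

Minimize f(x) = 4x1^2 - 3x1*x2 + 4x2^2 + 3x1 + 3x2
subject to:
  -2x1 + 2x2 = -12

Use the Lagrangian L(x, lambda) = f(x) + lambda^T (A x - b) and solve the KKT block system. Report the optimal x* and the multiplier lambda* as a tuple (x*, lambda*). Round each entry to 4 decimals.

Form the Lagrangian:
  L(x, lambda) = (1/2) x^T Q x + c^T x + lambda^T (A x - b)
Stationarity (grad_x L = 0): Q x + c + A^T lambda = 0.
Primal feasibility: A x = b.

This gives the KKT block system:
  [ Q   A^T ] [ x     ]   [-c ]
  [ A    0  ] [ lambda ] = [ b ]

Solving the linear system:
  x*      = (2.4, -3.6)
  lambda* = (16.5)
  f(x*)   = 97.2

x* = (2.4, -3.6), lambda* = (16.5)


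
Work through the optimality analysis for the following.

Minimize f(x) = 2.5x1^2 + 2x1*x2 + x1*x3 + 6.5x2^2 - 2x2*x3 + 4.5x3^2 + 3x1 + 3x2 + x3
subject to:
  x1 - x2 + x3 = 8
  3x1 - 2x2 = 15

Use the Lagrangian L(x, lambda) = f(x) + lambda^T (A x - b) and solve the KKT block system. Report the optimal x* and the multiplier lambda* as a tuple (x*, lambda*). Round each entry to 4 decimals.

Form the Lagrangian:
  L(x, lambda) = (1/2) x^T Q x + c^T x + lambda^T (A x - b)
Stationarity (grad_x L = 0): Q x + c + A^T lambda = 0.
Primal feasibility: A x = b.

This gives the KKT block system:
  [ Q   A^T ] [ x     ]   [-c ]
  [ A    0  ] [ lambda ] = [ b ]

Solving the linear system:
  x*      = (3.5679, -2.1481, 2.284)
  lambda* = (-29.4198, 3.5309)
  f(x*)   = 94.4691

x* = (3.5679, -2.1481, 2.284), lambda* = (-29.4198, 3.5309)


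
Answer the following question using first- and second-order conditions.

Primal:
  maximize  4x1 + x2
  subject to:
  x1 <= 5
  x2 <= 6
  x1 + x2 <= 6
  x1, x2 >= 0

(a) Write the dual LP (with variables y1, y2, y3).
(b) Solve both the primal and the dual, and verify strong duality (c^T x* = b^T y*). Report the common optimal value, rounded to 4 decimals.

The standard primal-dual pair for 'max c^T x s.t. A x <= b, x >= 0' is:
  Dual:  min b^T y  s.t.  A^T y >= c,  y >= 0.

So the dual LP is:
  minimize  5y1 + 6y2 + 6y3
  subject to:
    y1 + y3 >= 4
    y2 + y3 >= 1
    y1, y2, y3 >= 0

Solving the primal: x* = (5, 1).
  primal value c^T x* = 21.
Solving the dual: y* = (3, 0, 1).
  dual value b^T y* = 21.
Strong duality: c^T x* = b^T y*. Confirmed.

21


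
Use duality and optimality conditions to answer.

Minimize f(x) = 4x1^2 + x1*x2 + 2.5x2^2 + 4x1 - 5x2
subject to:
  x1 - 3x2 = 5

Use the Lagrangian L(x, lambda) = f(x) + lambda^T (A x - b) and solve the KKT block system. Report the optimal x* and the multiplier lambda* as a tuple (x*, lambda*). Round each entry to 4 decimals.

Form the Lagrangian:
  L(x, lambda) = (1/2) x^T Q x + c^T x + lambda^T (A x - b)
Stationarity (grad_x L = 0): Q x + c + A^T lambda = 0.
Primal feasibility: A x = b.

This gives the KKT block system:
  [ Q   A^T ] [ x     ]   [-c ]
  [ A    0  ] [ lambda ] = [ b ]

Solving the linear system:
  x*      = (0.2289, -1.5904)
  lambda* = (-4.241)
  f(x*)   = 15.0361

x* = (0.2289, -1.5904), lambda* = (-4.241)


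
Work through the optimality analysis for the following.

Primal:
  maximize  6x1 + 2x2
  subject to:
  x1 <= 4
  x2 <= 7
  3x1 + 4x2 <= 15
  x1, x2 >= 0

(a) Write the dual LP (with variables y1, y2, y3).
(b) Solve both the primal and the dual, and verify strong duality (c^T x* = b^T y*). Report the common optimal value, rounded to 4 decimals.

The standard primal-dual pair for 'max c^T x s.t. A x <= b, x >= 0' is:
  Dual:  min b^T y  s.t.  A^T y >= c,  y >= 0.

So the dual LP is:
  minimize  4y1 + 7y2 + 15y3
  subject to:
    y1 + 3y3 >= 6
    y2 + 4y3 >= 2
    y1, y2, y3 >= 0

Solving the primal: x* = (4, 0.75).
  primal value c^T x* = 25.5.
Solving the dual: y* = (4.5, 0, 0.5).
  dual value b^T y* = 25.5.
Strong duality: c^T x* = b^T y*. Confirmed.

25.5


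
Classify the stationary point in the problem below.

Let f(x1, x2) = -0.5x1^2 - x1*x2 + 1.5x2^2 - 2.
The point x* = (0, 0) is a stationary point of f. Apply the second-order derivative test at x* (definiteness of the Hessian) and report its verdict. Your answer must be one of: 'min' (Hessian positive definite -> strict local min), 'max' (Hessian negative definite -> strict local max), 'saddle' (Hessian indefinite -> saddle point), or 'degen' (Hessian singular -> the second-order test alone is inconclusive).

Compute the Hessian H = grad^2 f:
  H = [[-1, -1], [-1, 3]]
Verify stationarity: grad f(x*) = H x* + g = (0, 0).
Eigenvalues of H: -1.2361, 3.2361.
Eigenvalues have mixed signs, so H is indefinite -> x* is a saddle point.

saddle


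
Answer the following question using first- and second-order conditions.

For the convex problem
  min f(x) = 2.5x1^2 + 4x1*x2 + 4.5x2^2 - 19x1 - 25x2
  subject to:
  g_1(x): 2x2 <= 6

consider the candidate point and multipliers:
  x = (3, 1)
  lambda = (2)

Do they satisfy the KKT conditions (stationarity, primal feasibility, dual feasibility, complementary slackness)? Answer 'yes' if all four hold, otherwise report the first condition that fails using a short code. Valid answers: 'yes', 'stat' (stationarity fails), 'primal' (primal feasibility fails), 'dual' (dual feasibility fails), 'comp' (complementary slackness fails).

Gradient of f: grad f(x) = Q x + c = (0, -4)
Constraint values g_i(x) = a_i^T x - b_i:
  g_1((3, 1)) = -4
Stationarity residual: grad f(x) + sum_i lambda_i a_i = (0, 0)
  -> stationarity OK
Primal feasibility (all g_i <= 0): OK
Dual feasibility (all lambda_i >= 0): OK
Complementary slackness (lambda_i * g_i(x) = 0 for all i): FAILS

Verdict: the first failing condition is complementary_slackness -> comp.

comp


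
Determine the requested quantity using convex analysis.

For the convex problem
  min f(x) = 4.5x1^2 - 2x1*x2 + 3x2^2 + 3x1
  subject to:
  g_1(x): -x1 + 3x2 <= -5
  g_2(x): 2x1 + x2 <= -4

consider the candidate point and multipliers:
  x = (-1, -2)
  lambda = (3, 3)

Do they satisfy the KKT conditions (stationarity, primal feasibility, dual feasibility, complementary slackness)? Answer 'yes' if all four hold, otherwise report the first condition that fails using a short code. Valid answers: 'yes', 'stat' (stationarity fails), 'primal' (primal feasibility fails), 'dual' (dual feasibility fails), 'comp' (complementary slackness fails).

Gradient of f: grad f(x) = Q x + c = (-2, -10)
Constraint values g_i(x) = a_i^T x - b_i:
  g_1((-1, -2)) = 0
  g_2((-1, -2)) = 0
Stationarity residual: grad f(x) + sum_i lambda_i a_i = (1, 2)
  -> stationarity FAILS
Primal feasibility (all g_i <= 0): OK
Dual feasibility (all lambda_i >= 0): OK
Complementary slackness (lambda_i * g_i(x) = 0 for all i): OK

Verdict: the first failing condition is stationarity -> stat.

stat


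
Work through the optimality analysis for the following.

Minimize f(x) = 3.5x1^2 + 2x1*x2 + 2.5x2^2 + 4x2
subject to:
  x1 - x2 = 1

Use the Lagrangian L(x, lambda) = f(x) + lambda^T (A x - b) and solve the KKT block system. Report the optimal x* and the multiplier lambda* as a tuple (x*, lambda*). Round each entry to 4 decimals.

Form the Lagrangian:
  L(x, lambda) = (1/2) x^T Q x + c^T x + lambda^T (A x - b)
Stationarity (grad_x L = 0): Q x + c + A^T lambda = 0.
Primal feasibility: A x = b.

This gives the KKT block system:
  [ Q   A^T ] [ x     ]   [-c ]
  [ A    0  ] [ lambda ] = [ b ]

Solving the linear system:
  x*      = (0.1875, -0.8125)
  lambda* = (0.3125)
  f(x*)   = -1.7812

x* = (0.1875, -0.8125), lambda* = (0.3125)


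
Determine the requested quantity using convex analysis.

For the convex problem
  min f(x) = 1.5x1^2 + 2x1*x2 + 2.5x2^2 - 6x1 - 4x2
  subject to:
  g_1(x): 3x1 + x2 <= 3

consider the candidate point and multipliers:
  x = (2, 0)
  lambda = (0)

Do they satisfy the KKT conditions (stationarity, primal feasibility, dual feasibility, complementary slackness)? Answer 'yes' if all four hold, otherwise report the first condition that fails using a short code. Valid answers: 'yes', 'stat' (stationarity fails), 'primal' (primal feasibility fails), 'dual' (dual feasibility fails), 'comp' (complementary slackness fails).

Gradient of f: grad f(x) = Q x + c = (0, 0)
Constraint values g_i(x) = a_i^T x - b_i:
  g_1((2, 0)) = 3
Stationarity residual: grad f(x) + sum_i lambda_i a_i = (0, 0)
  -> stationarity OK
Primal feasibility (all g_i <= 0): FAILS
Dual feasibility (all lambda_i >= 0): OK
Complementary slackness (lambda_i * g_i(x) = 0 for all i): OK

Verdict: the first failing condition is primal_feasibility -> primal.

primal


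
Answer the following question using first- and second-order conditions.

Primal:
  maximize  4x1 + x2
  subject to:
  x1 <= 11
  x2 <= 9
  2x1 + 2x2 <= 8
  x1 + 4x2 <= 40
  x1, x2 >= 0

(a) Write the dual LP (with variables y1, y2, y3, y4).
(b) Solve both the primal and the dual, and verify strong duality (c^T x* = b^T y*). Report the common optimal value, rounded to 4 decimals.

The standard primal-dual pair for 'max c^T x s.t. A x <= b, x >= 0' is:
  Dual:  min b^T y  s.t.  A^T y >= c,  y >= 0.

So the dual LP is:
  minimize  11y1 + 9y2 + 8y3 + 40y4
  subject to:
    y1 + 2y3 + y4 >= 4
    y2 + 2y3 + 4y4 >= 1
    y1, y2, y3, y4 >= 0

Solving the primal: x* = (4, 0).
  primal value c^T x* = 16.
Solving the dual: y* = (0, 0, 2, 0).
  dual value b^T y* = 16.
Strong duality: c^T x* = b^T y*. Confirmed.

16


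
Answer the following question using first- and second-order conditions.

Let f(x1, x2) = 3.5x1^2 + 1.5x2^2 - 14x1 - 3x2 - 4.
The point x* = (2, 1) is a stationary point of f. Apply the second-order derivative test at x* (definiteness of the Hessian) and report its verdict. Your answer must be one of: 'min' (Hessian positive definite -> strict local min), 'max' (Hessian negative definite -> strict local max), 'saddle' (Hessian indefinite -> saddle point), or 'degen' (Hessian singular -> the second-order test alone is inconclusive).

Compute the Hessian H = grad^2 f:
  H = [[7, 0], [0, 3]]
Verify stationarity: grad f(x*) = H x* + g = (0, 0).
Eigenvalues of H: 3, 7.
Both eigenvalues > 0, so H is positive definite -> x* is a strict local min.

min


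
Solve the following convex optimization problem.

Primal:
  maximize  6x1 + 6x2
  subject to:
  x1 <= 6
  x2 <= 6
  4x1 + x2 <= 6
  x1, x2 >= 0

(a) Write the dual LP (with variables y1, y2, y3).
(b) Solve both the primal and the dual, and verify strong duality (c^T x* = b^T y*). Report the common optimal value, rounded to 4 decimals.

The standard primal-dual pair for 'max c^T x s.t. A x <= b, x >= 0' is:
  Dual:  min b^T y  s.t.  A^T y >= c,  y >= 0.

So the dual LP is:
  minimize  6y1 + 6y2 + 6y3
  subject to:
    y1 + 4y3 >= 6
    y2 + y3 >= 6
    y1, y2, y3 >= 0

Solving the primal: x* = (0, 6).
  primal value c^T x* = 36.
Solving the dual: y* = (0, 4.5, 1.5).
  dual value b^T y* = 36.
Strong duality: c^T x* = b^T y*. Confirmed.

36


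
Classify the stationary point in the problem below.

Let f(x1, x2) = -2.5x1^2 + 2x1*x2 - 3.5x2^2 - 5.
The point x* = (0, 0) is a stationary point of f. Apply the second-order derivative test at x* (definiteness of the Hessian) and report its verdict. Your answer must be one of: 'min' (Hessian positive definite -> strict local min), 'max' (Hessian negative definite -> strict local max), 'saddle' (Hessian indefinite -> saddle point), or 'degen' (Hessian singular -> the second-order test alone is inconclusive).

Compute the Hessian H = grad^2 f:
  H = [[-5, 2], [2, -7]]
Verify stationarity: grad f(x*) = H x* + g = (0, 0).
Eigenvalues of H: -8.2361, -3.7639.
Both eigenvalues < 0, so H is negative definite -> x* is a strict local max.

max


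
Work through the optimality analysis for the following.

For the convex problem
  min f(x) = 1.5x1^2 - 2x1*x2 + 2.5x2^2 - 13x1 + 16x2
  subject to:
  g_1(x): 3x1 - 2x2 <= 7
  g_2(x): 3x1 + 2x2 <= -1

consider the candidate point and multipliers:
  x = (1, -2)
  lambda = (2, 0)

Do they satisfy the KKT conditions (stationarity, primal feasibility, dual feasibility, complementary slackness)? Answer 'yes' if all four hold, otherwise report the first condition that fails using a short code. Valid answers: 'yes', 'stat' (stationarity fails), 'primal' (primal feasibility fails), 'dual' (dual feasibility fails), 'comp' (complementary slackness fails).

Gradient of f: grad f(x) = Q x + c = (-6, 4)
Constraint values g_i(x) = a_i^T x - b_i:
  g_1((1, -2)) = 0
  g_2((1, -2)) = 0
Stationarity residual: grad f(x) + sum_i lambda_i a_i = (0, 0)
  -> stationarity OK
Primal feasibility (all g_i <= 0): OK
Dual feasibility (all lambda_i >= 0): OK
Complementary slackness (lambda_i * g_i(x) = 0 for all i): OK

Verdict: yes, KKT holds.

yes


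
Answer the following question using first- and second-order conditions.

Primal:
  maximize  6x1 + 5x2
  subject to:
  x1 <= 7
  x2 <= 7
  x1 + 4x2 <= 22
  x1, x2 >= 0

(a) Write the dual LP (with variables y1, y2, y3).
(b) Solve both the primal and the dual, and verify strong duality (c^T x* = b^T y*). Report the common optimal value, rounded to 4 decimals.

The standard primal-dual pair for 'max c^T x s.t. A x <= b, x >= 0' is:
  Dual:  min b^T y  s.t.  A^T y >= c,  y >= 0.

So the dual LP is:
  minimize  7y1 + 7y2 + 22y3
  subject to:
    y1 + y3 >= 6
    y2 + 4y3 >= 5
    y1, y2, y3 >= 0

Solving the primal: x* = (7, 3.75).
  primal value c^T x* = 60.75.
Solving the dual: y* = (4.75, 0, 1.25).
  dual value b^T y* = 60.75.
Strong duality: c^T x* = b^T y*. Confirmed.

60.75


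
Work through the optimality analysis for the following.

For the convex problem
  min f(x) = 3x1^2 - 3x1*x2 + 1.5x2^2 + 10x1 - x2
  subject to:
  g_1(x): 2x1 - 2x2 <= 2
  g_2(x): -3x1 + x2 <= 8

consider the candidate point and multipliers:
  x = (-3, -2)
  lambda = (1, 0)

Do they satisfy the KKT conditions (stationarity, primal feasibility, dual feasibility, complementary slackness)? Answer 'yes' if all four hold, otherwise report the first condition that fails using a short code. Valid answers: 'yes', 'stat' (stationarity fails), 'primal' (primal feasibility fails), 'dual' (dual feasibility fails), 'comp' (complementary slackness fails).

Gradient of f: grad f(x) = Q x + c = (-2, 2)
Constraint values g_i(x) = a_i^T x - b_i:
  g_1((-3, -2)) = -4
  g_2((-3, -2)) = -1
Stationarity residual: grad f(x) + sum_i lambda_i a_i = (0, 0)
  -> stationarity OK
Primal feasibility (all g_i <= 0): OK
Dual feasibility (all lambda_i >= 0): OK
Complementary slackness (lambda_i * g_i(x) = 0 for all i): FAILS

Verdict: the first failing condition is complementary_slackness -> comp.

comp


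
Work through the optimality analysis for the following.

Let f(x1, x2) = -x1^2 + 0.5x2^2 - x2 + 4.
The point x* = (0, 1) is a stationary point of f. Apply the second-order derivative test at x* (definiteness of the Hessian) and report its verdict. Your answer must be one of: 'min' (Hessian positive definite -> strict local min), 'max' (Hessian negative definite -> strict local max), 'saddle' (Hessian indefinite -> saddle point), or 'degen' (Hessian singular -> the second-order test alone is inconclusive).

Compute the Hessian H = grad^2 f:
  H = [[-2, 0], [0, 1]]
Verify stationarity: grad f(x*) = H x* + g = (0, 0).
Eigenvalues of H: -2, 1.
Eigenvalues have mixed signs, so H is indefinite -> x* is a saddle point.

saddle


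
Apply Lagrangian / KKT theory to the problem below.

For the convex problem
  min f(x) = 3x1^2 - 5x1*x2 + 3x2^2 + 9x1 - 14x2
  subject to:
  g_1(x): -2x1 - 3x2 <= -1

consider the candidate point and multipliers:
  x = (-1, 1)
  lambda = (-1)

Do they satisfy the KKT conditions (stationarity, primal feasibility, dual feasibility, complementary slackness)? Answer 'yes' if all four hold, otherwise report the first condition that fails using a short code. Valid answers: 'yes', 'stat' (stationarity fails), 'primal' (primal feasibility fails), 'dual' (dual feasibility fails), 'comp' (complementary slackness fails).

Gradient of f: grad f(x) = Q x + c = (-2, -3)
Constraint values g_i(x) = a_i^T x - b_i:
  g_1((-1, 1)) = 0
Stationarity residual: grad f(x) + sum_i lambda_i a_i = (0, 0)
  -> stationarity OK
Primal feasibility (all g_i <= 0): OK
Dual feasibility (all lambda_i >= 0): FAILS
Complementary slackness (lambda_i * g_i(x) = 0 for all i): OK

Verdict: the first failing condition is dual_feasibility -> dual.

dual


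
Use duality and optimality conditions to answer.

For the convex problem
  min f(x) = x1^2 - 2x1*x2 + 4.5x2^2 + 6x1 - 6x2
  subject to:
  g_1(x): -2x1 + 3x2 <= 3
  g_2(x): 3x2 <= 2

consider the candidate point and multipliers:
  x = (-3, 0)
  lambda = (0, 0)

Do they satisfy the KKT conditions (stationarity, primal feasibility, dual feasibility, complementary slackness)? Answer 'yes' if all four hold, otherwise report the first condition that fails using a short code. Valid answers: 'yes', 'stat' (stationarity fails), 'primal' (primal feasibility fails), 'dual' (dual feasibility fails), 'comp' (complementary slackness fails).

Gradient of f: grad f(x) = Q x + c = (0, 0)
Constraint values g_i(x) = a_i^T x - b_i:
  g_1((-3, 0)) = 3
  g_2((-3, 0)) = -2
Stationarity residual: grad f(x) + sum_i lambda_i a_i = (0, 0)
  -> stationarity OK
Primal feasibility (all g_i <= 0): FAILS
Dual feasibility (all lambda_i >= 0): OK
Complementary slackness (lambda_i * g_i(x) = 0 for all i): OK

Verdict: the first failing condition is primal_feasibility -> primal.

primal


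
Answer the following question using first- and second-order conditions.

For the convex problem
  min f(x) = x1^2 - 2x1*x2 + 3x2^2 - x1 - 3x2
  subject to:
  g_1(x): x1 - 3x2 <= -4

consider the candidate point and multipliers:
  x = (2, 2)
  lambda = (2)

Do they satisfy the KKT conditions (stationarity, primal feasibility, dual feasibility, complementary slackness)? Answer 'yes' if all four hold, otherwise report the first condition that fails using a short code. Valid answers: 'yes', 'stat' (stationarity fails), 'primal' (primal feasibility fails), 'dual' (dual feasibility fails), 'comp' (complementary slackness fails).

Gradient of f: grad f(x) = Q x + c = (-1, 5)
Constraint values g_i(x) = a_i^T x - b_i:
  g_1((2, 2)) = 0
Stationarity residual: grad f(x) + sum_i lambda_i a_i = (1, -1)
  -> stationarity FAILS
Primal feasibility (all g_i <= 0): OK
Dual feasibility (all lambda_i >= 0): OK
Complementary slackness (lambda_i * g_i(x) = 0 for all i): OK

Verdict: the first failing condition is stationarity -> stat.

stat


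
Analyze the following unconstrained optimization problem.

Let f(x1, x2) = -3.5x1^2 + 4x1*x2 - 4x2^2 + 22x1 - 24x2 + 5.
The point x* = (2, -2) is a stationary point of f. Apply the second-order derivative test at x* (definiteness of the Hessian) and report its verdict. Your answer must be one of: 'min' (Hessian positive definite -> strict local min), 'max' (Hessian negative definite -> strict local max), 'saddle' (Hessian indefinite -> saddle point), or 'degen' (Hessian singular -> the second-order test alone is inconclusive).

Compute the Hessian H = grad^2 f:
  H = [[-7, 4], [4, -8]]
Verify stationarity: grad f(x*) = H x* + g = (0, 0).
Eigenvalues of H: -11.5311, -3.4689.
Both eigenvalues < 0, so H is negative definite -> x* is a strict local max.

max


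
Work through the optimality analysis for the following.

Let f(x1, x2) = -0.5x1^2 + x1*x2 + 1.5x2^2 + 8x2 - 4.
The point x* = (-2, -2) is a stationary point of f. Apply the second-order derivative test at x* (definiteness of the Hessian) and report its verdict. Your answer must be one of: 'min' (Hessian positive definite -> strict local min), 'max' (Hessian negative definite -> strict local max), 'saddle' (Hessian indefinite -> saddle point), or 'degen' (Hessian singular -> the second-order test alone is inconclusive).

Compute the Hessian H = grad^2 f:
  H = [[-1, 1], [1, 3]]
Verify stationarity: grad f(x*) = H x* + g = (0, 0).
Eigenvalues of H: -1.2361, 3.2361.
Eigenvalues have mixed signs, so H is indefinite -> x* is a saddle point.

saddle


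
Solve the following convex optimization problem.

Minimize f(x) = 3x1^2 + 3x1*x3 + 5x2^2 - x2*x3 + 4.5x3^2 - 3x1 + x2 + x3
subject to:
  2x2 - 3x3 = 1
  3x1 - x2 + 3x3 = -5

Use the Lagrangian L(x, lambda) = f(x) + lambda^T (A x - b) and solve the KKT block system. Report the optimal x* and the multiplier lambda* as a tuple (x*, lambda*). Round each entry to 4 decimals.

Form the Lagrangian:
  L(x, lambda) = (1/2) x^T Q x + c^T x + lambda^T (A x - b)
Stationarity (grad_x L = 0): Q x + c + A^T lambda = 0.
Primal feasibility: A x = b.

This gives the KKT block system:
  [ Q   A^T ] [ x     ]   [-c ]
  [ A    0  ] [ lambda ] = [ b ]

Solving the linear system:
  x*      = (-1.2963, -0.1111, -0.4074)
  lambda* = (1.8519, 4)
  f(x*)   = 10.7593

x* = (-1.2963, -0.1111, -0.4074), lambda* = (1.8519, 4)


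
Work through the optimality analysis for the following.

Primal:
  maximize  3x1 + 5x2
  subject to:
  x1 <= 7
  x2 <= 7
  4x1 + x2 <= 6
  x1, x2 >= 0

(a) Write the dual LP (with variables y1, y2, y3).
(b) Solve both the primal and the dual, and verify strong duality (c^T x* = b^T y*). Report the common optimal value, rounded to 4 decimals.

The standard primal-dual pair for 'max c^T x s.t. A x <= b, x >= 0' is:
  Dual:  min b^T y  s.t.  A^T y >= c,  y >= 0.

So the dual LP is:
  minimize  7y1 + 7y2 + 6y3
  subject to:
    y1 + 4y3 >= 3
    y2 + y3 >= 5
    y1, y2, y3 >= 0

Solving the primal: x* = (0, 6).
  primal value c^T x* = 30.
Solving the dual: y* = (0, 0, 5).
  dual value b^T y* = 30.
Strong duality: c^T x* = b^T y*. Confirmed.

30


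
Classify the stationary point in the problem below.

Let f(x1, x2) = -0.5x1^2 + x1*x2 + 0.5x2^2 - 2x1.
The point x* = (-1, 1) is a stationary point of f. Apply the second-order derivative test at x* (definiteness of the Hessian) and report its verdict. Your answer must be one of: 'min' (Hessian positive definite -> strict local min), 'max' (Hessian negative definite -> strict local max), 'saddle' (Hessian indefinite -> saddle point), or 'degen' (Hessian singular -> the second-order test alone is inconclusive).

Compute the Hessian H = grad^2 f:
  H = [[-1, 1], [1, 1]]
Verify stationarity: grad f(x*) = H x* + g = (0, 0).
Eigenvalues of H: -1.4142, 1.4142.
Eigenvalues have mixed signs, so H is indefinite -> x* is a saddle point.

saddle


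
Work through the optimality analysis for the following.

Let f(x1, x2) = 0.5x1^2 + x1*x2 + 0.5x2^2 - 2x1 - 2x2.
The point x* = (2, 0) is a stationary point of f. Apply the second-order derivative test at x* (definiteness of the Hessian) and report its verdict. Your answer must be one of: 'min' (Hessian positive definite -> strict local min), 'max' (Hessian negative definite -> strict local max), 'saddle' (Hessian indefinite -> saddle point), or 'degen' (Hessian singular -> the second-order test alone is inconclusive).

Compute the Hessian H = grad^2 f:
  H = [[1, 1], [1, 1]]
Verify stationarity: grad f(x*) = H x* + g = (0, 0).
Eigenvalues of H: 0, 2.
H has a zero eigenvalue (singular; positive semidefinite but not definite), so H is neither positive definite, negative definite, nor indefinite. The second-order test alone is inconclusive -> degen.
(Indeed, f is constant along the null direction of H through x*, so x* is not a strict local extremum.)

degen


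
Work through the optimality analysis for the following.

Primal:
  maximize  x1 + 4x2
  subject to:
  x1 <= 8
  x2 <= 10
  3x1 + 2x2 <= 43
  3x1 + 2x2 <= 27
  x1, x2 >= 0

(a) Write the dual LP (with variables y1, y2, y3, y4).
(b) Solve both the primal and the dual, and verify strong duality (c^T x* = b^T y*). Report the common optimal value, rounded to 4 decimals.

The standard primal-dual pair for 'max c^T x s.t. A x <= b, x >= 0' is:
  Dual:  min b^T y  s.t.  A^T y >= c,  y >= 0.

So the dual LP is:
  minimize  8y1 + 10y2 + 43y3 + 27y4
  subject to:
    y1 + 3y3 + 3y4 >= 1
    y2 + 2y3 + 2y4 >= 4
    y1, y2, y3, y4 >= 0

Solving the primal: x* = (2.3333, 10).
  primal value c^T x* = 42.3333.
Solving the dual: y* = (0, 3.3333, 0, 0.3333).
  dual value b^T y* = 42.3333.
Strong duality: c^T x* = b^T y*. Confirmed.

42.3333


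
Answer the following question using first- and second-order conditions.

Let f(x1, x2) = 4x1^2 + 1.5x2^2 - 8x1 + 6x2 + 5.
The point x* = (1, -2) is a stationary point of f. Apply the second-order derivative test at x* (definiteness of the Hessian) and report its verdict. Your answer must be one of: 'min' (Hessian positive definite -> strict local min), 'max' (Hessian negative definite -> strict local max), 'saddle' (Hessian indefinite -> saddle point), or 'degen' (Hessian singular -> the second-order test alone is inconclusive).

Compute the Hessian H = grad^2 f:
  H = [[8, 0], [0, 3]]
Verify stationarity: grad f(x*) = H x* + g = (0, 0).
Eigenvalues of H: 3, 8.
Both eigenvalues > 0, so H is positive definite -> x* is a strict local min.

min


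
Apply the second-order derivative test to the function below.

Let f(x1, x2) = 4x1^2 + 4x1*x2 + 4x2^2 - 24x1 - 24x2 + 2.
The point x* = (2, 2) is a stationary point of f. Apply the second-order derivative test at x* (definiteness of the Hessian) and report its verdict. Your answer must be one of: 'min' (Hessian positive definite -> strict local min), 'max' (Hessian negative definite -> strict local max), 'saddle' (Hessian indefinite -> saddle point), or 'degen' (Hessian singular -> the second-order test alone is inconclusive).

Compute the Hessian H = grad^2 f:
  H = [[8, 4], [4, 8]]
Verify stationarity: grad f(x*) = H x* + g = (0, 0).
Eigenvalues of H: 4, 12.
Both eigenvalues > 0, so H is positive definite -> x* is a strict local min.

min


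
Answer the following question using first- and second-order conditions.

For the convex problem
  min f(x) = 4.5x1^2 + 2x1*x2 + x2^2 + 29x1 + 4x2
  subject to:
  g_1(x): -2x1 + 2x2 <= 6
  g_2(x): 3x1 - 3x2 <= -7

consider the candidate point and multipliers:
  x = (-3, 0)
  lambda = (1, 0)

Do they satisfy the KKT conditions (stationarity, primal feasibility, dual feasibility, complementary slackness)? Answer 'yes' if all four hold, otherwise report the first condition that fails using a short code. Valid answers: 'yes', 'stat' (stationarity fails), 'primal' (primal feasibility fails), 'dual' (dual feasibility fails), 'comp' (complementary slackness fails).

Gradient of f: grad f(x) = Q x + c = (2, -2)
Constraint values g_i(x) = a_i^T x - b_i:
  g_1((-3, 0)) = 0
  g_2((-3, 0)) = -2
Stationarity residual: grad f(x) + sum_i lambda_i a_i = (0, 0)
  -> stationarity OK
Primal feasibility (all g_i <= 0): OK
Dual feasibility (all lambda_i >= 0): OK
Complementary slackness (lambda_i * g_i(x) = 0 for all i): OK

Verdict: yes, KKT holds.

yes


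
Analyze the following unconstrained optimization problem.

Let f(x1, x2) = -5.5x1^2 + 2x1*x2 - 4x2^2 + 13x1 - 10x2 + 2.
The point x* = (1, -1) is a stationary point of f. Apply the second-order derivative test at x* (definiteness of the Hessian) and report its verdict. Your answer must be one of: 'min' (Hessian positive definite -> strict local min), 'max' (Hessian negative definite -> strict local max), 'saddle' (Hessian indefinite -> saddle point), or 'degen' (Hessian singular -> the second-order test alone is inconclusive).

Compute the Hessian H = grad^2 f:
  H = [[-11, 2], [2, -8]]
Verify stationarity: grad f(x*) = H x* + g = (0, 0).
Eigenvalues of H: -12, -7.
Both eigenvalues < 0, so H is negative definite -> x* is a strict local max.

max


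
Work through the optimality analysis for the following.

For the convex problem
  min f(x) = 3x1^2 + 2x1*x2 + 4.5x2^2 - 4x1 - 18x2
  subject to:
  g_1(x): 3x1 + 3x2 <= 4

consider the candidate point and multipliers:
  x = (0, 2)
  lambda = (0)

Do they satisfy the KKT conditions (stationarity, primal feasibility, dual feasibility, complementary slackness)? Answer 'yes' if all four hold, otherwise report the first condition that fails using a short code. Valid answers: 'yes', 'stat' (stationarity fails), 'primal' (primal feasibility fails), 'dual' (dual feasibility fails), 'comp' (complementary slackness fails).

Gradient of f: grad f(x) = Q x + c = (0, 0)
Constraint values g_i(x) = a_i^T x - b_i:
  g_1((0, 2)) = 2
Stationarity residual: grad f(x) + sum_i lambda_i a_i = (0, 0)
  -> stationarity OK
Primal feasibility (all g_i <= 0): FAILS
Dual feasibility (all lambda_i >= 0): OK
Complementary slackness (lambda_i * g_i(x) = 0 for all i): OK

Verdict: the first failing condition is primal_feasibility -> primal.

primal


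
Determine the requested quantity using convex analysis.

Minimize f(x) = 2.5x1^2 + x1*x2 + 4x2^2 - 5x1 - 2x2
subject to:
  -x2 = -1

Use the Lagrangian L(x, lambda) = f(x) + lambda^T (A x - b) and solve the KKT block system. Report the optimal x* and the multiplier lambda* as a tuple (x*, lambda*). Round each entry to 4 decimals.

Form the Lagrangian:
  L(x, lambda) = (1/2) x^T Q x + c^T x + lambda^T (A x - b)
Stationarity (grad_x L = 0): Q x + c + A^T lambda = 0.
Primal feasibility: A x = b.

This gives the KKT block system:
  [ Q   A^T ] [ x     ]   [-c ]
  [ A    0  ] [ lambda ] = [ b ]

Solving the linear system:
  x*      = (0.8, 1)
  lambda* = (6.8)
  f(x*)   = 0.4

x* = (0.8, 1), lambda* = (6.8)
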